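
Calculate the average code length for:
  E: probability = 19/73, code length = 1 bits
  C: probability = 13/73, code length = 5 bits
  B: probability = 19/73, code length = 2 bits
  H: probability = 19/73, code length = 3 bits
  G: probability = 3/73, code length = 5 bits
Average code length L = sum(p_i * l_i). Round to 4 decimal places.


Weighted contributions p_i * l_i:
  E: (19/73) * 1 = 19/73
  C: (13/73) * 5 = 65/73
  B: (19/73) * 2 = 38/73
  H: (19/73) * 3 = 57/73
  G: (3/73) * 5 = 15/73
Sum = (19 + 65 + 38 + 57 + 15)/73 = 194/73

L = 194/73 = 2.6575 bits/symbol


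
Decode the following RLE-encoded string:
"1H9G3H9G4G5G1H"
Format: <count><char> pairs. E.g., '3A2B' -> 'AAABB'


Expanding each <count><char> pair:
  1H -> 'H'
  9G -> 'GGGGGGGGG'
  3H -> 'HHH'
  9G -> 'GGGGGGGGG'
  4G -> 'GGGG'
  5G -> 'GGGGG'
  1H -> 'H'

Decoded = HGGGGGGGGGHHHGGGGGGGGGGGGGGGGGGH


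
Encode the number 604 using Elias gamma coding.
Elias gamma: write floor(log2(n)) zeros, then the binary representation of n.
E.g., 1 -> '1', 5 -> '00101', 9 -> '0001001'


num_bits = floor(log2(604)) + 1 = 10
leading_zeros = num_bits - 1 = 9
binary(604) = 1001011100

Elias gamma(604) = '000000000' + '1001011100' = 0000000001001011100 (19 bits)


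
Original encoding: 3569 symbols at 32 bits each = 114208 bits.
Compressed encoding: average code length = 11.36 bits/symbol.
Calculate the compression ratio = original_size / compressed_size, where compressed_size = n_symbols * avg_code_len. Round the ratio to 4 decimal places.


original_size = n_symbols * orig_bits = 3569 * 32 = 114208 bits
compressed_size = n_symbols * avg_code_len = 3569 * 11.36 = 40543.84 bits
ratio = original_size / compressed_size = 114208 / 40543.84 = 2.8169

Compression ratio = 2.8169


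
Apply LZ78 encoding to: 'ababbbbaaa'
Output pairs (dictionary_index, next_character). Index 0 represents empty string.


LZ78 encoding steps:
Dictionary: {0: ''}
Step 1: w='' (idx 0), next='a' -> output (0, 'a'), add 'a' as idx 1
Step 2: w='' (idx 0), next='b' -> output (0, 'b'), add 'b' as idx 2
Step 3: w='a' (idx 1), next='b' -> output (1, 'b'), add 'ab' as idx 3
Step 4: w='b' (idx 2), next='b' -> output (2, 'b'), add 'bb' as idx 4
Step 5: w='b' (idx 2), next='a' -> output (2, 'a'), add 'ba' as idx 5
Step 6: w='a' (idx 1), next='a' -> output (1, 'a'), add 'aa' as idx 6


Encoded: [(0, 'a'), (0, 'b'), (1, 'b'), (2, 'b'), (2, 'a'), (1, 'a')]


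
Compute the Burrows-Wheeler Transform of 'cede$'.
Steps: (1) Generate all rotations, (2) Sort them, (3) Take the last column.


Rotations (sorted):
  0: $cede -> last char: e
  1: cede$ -> last char: $
  2: de$ce -> last char: e
  3: e$ced -> last char: d
  4: ede$c -> last char: c


BWT = e$edc


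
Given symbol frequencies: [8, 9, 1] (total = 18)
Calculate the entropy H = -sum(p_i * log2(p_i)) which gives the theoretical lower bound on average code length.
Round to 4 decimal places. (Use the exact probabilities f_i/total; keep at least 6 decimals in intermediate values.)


Per-symbol terms -p_i * log2(p_i) with p_i = f_i/18:
  p = 8/18 = 0.444444: log2(p) = -1.169925, -p*log2(p) = 0.519967
  p = 9/18 = 0.500000: log2(p) = -1.000000, -p*log2(p) = 0.500000
  p = 1/18 = 0.055556: log2(p) = -4.169925, -p*log2(p) = 0.231663
H = 0.519967 + 0.500000 + 0.231663 = 1.251630

H = 1.2516 bits/symbol


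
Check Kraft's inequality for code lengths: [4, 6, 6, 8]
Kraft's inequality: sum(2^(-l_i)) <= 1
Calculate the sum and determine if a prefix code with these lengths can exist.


Sum = 2^(-4) + 2^(-6) + 2^(-6) + 2^(-8)
    = 0.0625 + 0.015625 + 0.015625 + 0.00390625
    = 25/256 = 0.09765625
Since 0.09765625 <= 1, Kraft's inequality IS satisfied.
A prefix code with these lengths CAN exist.

Kraft sum = 0.09765625. Satisfied.


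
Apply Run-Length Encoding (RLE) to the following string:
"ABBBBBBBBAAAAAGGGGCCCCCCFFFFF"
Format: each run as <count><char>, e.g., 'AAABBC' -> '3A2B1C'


Scanning runs left to right:
  i=0: run of 'A' x 1 -> '1A'
  i=1: run of 'B' x 8 -> '8B'
  i=9: run of 'A' x 5 -> '5A'
  i=14: run of 'G' x 4 -> '4G'
  i=18: run of 'C' x 6 -> '6C'
  i=24: run of 'F' x 5 -> '5F'

RLE = 1A8B5A4G6C5F


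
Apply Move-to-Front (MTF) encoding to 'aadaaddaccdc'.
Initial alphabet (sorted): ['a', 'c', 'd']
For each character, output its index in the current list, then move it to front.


MTF encoding:
'a': index 0 in ['a', 'c', 'd'] -> ['a', 'c', 'd']
'a': index 0 in ['a', 'c', 'd'] -> ['a', 'c', 'd']
'd': index 2 in ['a', 'c', 'd'] -> ['d', 'a', 'c']
'a': index 1 in ['d', 'a', 'c'] -> ['a', 'd', 'c']
'a': index 0 in ['a', 'd', 'c'] -> ['a', 'd', 'c']
'd': index 1 in ['a', 'd', 'c'] -> ['d', 'a', 'c']
'd': index 0 in ['d', 'a', 'c'] -> ['d', 'a', 'c']
'a': index 1 in ['d', 'a', 'c'] -> ['a', 'd', 'c']
'c': index 2 in ['a', 'd', 'c'] -> ['c', 'a', 'd']
'c': index 0 in ['c', 'a', 'd'] -> ['c', 'a', 'd']
'd': index 2 in ['c', 'a', 'd'] -> ['d', 'c', 'a']
'c': index 1 in ['d', 'c', 'a'] -> ['c', 'd', 'a']


Output: [0, 0, 2, 1, 0, 1, 0, 1, 2, 0, 2, 1]


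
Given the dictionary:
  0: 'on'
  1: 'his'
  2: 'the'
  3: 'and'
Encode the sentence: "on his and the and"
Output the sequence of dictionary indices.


Look up each word in the dictionary:
  'on' -> 0
  'his' -> 1
  'and' -> 3
  'the' -> 2
  'and' -> 3

Encoded: [0, 1, 3, 2, 3]


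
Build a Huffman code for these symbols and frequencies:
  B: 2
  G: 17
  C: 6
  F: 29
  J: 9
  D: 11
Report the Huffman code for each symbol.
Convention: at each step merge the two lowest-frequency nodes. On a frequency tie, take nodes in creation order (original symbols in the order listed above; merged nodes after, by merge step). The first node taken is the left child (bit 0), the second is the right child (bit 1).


Huffman tree construction:
Step 1: Merge B(2) + C(6) = 8
Step 2: Merge (B+C)(8) + J(9) = 17
Step 3: Merge D(11) + G(17) = 28
Step 4: Merge ((B+C)+J)(17) + (D+G)(28) = 45
Step 5: Merge F(29) + (((B+C)+J)+(D+G))(45) = 74
Read each symbol's code off the tree from the root (left child = 0, right child = 1).

Codes:
  B: 1000 (length 4)
  G: 111 (length 3)
  C: 1001 (length 4)
  F: 0 (length 1)
  J: 101 (length 3)
  D: 110 (length 3)
Average code length: 172/74 = 2.3243 bits/symbol


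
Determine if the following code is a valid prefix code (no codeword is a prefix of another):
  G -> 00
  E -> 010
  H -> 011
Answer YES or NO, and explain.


Checking each pair (does one codeword prefix another?):
  G='00' vs E='010': no prefix
  G='00' vs H='011': no prefix
  E='010' vs G='00': no prefix
  E='010' vs H='011': no prefix
  H='011' vs G='00': no prefix
  H='011' vs E='010': no prefix
No violation found over all pairs.

YES -- this is a valid prefix code. No codeword is a prefix of any other codeword.


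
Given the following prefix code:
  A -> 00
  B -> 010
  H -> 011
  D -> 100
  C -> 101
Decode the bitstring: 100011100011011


Decoding step by step:
Bits 100 -> D
Bits 011 -> H
Bits 100 -> D
Bits 011 -> H
Bits 011 -> H


Decoded message: DHDHH


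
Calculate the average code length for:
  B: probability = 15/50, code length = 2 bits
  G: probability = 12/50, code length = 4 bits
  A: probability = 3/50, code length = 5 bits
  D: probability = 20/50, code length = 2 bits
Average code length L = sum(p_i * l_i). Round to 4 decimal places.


Weighted contributions p_i * l_i:
  B: (15/50) * 2 = 30/50
  G: (12/50) * 4 = 48/50
  A: (3/50) * 5 = 15/50
  D: (20/50) * 2 = 40/50
Sum = (30 + 48 + 15 + 40)/50 = 133/50

L = 133/50 = 2.6600 bits/symbol


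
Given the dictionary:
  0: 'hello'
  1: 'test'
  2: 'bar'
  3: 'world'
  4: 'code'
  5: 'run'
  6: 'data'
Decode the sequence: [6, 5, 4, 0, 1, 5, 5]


Look up each index in the dictionary:
  6 -> 'data'
  5 -> 'run'
  4 -> 'code'
  0 -> 'hello'
  1 -> 'test'
  5 -> 'run'
  5 -> 'run'

Decoded: "data run code hello test run run"


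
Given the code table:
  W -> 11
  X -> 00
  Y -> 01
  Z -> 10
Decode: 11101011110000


Decoding:
11 -> W
10 -> Z
10 -> Z
11 -> W
11 -> W
00 -> X
00 -> X


Result: WZZWWXX


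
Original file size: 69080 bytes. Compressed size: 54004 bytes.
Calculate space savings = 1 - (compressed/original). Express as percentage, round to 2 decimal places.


ratio = compressed/original = 54004/69080 = 0.78176
savings = 1 - ratio = 1 - 0.78176 = 0.21824
as a percentage: 0.21824 * 100 = 21.82%

Space savings = 1 - 54004/69080 = 21.82%


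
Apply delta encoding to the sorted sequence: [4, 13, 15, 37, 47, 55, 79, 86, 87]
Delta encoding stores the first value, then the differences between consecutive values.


First value: 4
Deltas:
  13 - 4 = 9
  15 - 13 = 2
  37 - 15 = 22
  47 - 37 = 10
  55 - 47 = 8
  79 - 55 = 24
  86 - 79 = 7
  87 - 86 = 1


Delta encoded: [4, 9, 2, 22, 10, 8, 24, 7, 1]


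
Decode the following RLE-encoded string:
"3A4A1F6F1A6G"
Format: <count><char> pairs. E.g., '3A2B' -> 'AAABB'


Expanding each <count><char> pair:
  3A -> 'AAA'
  4A -> 'AAAA'
  1F -> 'F'
  6F -> 'FFFFFF'
  1A -> 'A'
  6G -> 'GGGGGG'

Decoded = AAAAAAAFFFFFFFAGGGGGG


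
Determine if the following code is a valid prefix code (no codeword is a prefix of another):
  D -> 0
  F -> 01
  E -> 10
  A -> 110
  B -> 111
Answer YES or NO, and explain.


Checking each pair (does one codeword prefix another?):
  D='0' vs F='01': prefix -- VIOLATION

NO -- this is NOT a valid prefix code. D (0) is a prefix of F (01).


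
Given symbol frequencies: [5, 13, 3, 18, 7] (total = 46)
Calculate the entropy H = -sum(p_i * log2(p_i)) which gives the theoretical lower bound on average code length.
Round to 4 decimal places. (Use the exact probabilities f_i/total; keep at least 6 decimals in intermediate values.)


Per-symbol terms -p_i * log2(p_i) with p_i = f_i/46:
  p = 5/46 = 0.108696: log2(p) = -3.201634, -p*log2(p) = 0.348004
  p = 13/46 = 0.282609: log2(p) = -1.823122, -p*log2(p) = 0.515230
  p = 3/46 = 0.065217: log2(p) = -3.938599, -p*log2(p) = 0.256865
  p = 18/46 = 0.391304: log2(p) = -1.353637, -p*log2(p) = 0.529684
  p = 7/46 = 0.152174: log2(p) = -2.716207, -p*log2(p) = 0.413336
H = 0.348004 + 0.515230 + 0.256865 + 0.529684 + 0.413336 = 2.063119

H = 2.0631 bits/symbol


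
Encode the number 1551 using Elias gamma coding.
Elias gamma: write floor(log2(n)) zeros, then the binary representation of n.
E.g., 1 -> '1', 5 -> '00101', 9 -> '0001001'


num_bits = floor(log2(1551)) + 1 = 11
leading_zeros = num_bits - 1 = 10
binary(1551) = 11000001111

Elias gamma(1551) = '0000000000' + '11000001111' = 000000000011000001111 (21 bits)


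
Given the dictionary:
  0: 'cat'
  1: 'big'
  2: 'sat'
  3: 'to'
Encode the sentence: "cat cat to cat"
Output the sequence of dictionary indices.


Look up each word in the dictionary:
  'cat' -> 0
  'cat' -> 0
  'to' -> 3
  'cat' -> 0

Encoded: [0, 0, 3, 0]


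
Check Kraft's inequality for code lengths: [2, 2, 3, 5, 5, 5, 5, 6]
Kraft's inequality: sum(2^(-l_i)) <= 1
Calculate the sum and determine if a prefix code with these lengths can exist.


Sum = 2^(-2) + 2^(-2) + 2^(-3) + 2^(-5) + 2^(-5) + 2^(-5) + 2^(-5) + 2^(-6)
    = 0.25 + 0.25 + 0.125 + 0.03125 + 0.03125 + 0.03125 + 0.03125 + 0.015625
    = 49/64 = 0.765625
Since 0.765625 <= 1, Kraft's inequality IS satisfied.
A prefix code with these lengths CAN exist.

Kraft sum = 0.765625. Satisfied.


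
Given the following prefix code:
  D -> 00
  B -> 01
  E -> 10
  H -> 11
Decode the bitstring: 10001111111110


Decoding step by step:
Bits 10 -> E
Bits 00 -> D
Bits 11 -> H
Bits 11 -> H
Bits 11 -> H
Bits 11 -> H
Bits 10 -> E


Decoded message: EDHHHHE


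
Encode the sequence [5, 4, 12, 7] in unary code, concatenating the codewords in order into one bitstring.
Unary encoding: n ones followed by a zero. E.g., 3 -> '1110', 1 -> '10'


Encode each number as n ones followed by a terminating 0:
  5 -> 111110 (6 bits)
  4 -> 11110 (5 bits)
  12 -> 1111111111110 (13 bits)
  7 -> 11111110 (8 bits)
Total length = 6 + 5 + 13 + 8 = 32 bits.

Unary([5, 4, 12, 7]) = 11111011110111111111111011111110 (32 bits)


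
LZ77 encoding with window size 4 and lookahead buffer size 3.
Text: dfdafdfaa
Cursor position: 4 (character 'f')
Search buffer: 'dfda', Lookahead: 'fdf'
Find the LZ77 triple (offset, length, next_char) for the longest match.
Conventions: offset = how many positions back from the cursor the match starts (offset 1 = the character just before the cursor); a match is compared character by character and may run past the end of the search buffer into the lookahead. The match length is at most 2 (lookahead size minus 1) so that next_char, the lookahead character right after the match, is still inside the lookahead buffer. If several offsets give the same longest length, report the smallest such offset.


Try each offset into the search buffer:
  offset=1 (pos 3, char 'a'): match length 0
  offset=2 (pos 2, char 'd'): match length 0
  offset=3 (pos 1, char 'f'): match length 2
  offset=4 (pos 0, char 'd'): match length 0
Longest match has length 2 at offset 3.
next_char = character at position 4 + 2 = 6 -> 'f'

Best match: offset=3, length=2 (matching 'fd' starting at position 1)
LZ77 triple: (3, 2, 'f')


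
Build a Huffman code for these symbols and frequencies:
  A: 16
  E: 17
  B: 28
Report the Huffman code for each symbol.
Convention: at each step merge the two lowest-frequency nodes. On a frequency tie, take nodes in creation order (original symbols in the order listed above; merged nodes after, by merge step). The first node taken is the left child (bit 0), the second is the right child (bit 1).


Huffman tree construction:
Step 1: Merge A(16) + E(17) = 33
Step 2: Merge B(28) + (A+E)(33) = 61
Read each symbol's code off the tree from the root (left child = 0, right child = 1).

Codes:
  A: 10 (length 2)
  E: 11 (length 2)
  B: 0 (length 1)
Average code length: 94/61 = 1.5410 bits/symbol


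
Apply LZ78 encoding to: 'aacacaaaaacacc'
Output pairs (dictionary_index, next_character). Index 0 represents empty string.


LZ78 encoding steps:
Dictionary: {0: ''}
Step 1: w='' (idx 0), next='a' -> output (0, 'a'), add 'a' as idx 1
Step 2: w='a' (idx 1), next='c' -> output (1, 'c'), add 'ac' as idx 2
Step 3: w='ac' (idx 2), next='a' -> output (2, 'a'), add 'aca' as idx 3
Step 4: w='a' (idx 1), next='a' -> output (1, 'a'), add 'aa' as idx 4
Step 5: w='aa' (idx 4), next='c' -> output (4, 'c'), add 'aac' as idx 5
Step 6: w='ac' (idx 2), next='c' -> output (2, 'c'), add 'acc' as idx 6


Encoded: [(0, 'a'), (1, 'c'), (2, 'a'), (1, 'a'), (4, 'c'), (2, 'c')]


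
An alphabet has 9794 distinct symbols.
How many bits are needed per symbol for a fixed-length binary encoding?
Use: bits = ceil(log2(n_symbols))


log2(9794) = 13.2577
Bracket: 2^13 = 8192 < 9794 <= 2^14 = 16384
So ceil(log2(9794)) = 14

bits = ceil(log2(9794)) = ceil(13.2577) = 14 bits


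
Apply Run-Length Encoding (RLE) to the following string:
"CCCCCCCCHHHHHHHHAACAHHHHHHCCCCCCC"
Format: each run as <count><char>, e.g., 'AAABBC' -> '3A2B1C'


Scanning runs left to right:
  i=0: run of 'C' x 8 -> '8C'
  i=8: run of 'H' x 8 -> '8H'
  i=16: run of 'A' x 2 -> '2A'
  i=18: run of 'C' x 1 -> '1C'
  i=19: run of 'A' x 1 -> '1A'
  i=20: run of 'H' x 6 -> '6H'
  i=26: run of 'C' x 7 -> '7C'

RLE = 8C8H2A1C1A6H7C


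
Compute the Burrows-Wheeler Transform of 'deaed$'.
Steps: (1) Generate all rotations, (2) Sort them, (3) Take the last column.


Rotations (sorted):
  0: $deaed -> last char: d
  1: aed$de -> last char: e
  2: d$deae -> last char: e
  3: deaed$ -> last char: $
  4: eaed$d -> last char: d
  5: ed$dea -> last char: a


BWT = dee$da


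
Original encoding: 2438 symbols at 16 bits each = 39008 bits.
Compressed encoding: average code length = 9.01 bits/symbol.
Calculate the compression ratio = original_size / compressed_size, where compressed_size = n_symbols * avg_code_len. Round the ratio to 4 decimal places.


original_size = n_symbols * orig_bits = 2438 * 16 = 39008 bits
compressed_size = n_symbols * avg_code_len = 2438 * 9.01 = 21966.38 bits
ratio = original_size / compressed_size = 39008 / 21966.38 = 1.7758

Compression ratio = 1.7758


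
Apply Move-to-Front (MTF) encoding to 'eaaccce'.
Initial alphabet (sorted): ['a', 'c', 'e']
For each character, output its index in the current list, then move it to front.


MTF encoding:
'e': index 2 in ['a', 'c', 'e'] -> ['e', 'a', 'c']
'a': index 1 in ['e', 'a', 'c'] -> ['a', 'e', 'c']
'a': index 0 in ['a', 'e', 'c'] -> ['a', 'e', 'c']
'c': index 2 in ['a', 'e', 'c'] -> ['c', 'a', 'e']
'c': index 0 in ['c', 'a', 'e'] -> ['c', 'a', 'e']
'c': index 0 in ['c', 'a', 'e'] -> ['c', 'a', 'e']
'e': index 2 in ['c', 'a', 'e'] -> ['e', 'c', 'a']


Output: [2, 1, 0, 2, 0, 0, 2]


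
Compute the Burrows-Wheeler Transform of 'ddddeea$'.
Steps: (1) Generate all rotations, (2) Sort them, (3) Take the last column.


Rotations (sorted):
  0: $ddddeea -> last char: a
  1: a$ddddee -> last char: e
  2: ddddeea$ -> last char: $
  3: dddeea$d -> last char: d
  4: ddeea$dd -> last char: d
  5: deea$ddd -> last char: d
  6: ea$dddde -> last char: e
  7: eea$dddd -> last char: d


BWT = ae$ddded


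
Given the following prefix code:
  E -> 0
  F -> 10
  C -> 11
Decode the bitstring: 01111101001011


Decoding step by step:
Bits 0 -> E
Bits 11 -> C
Bits 11 -> C
Bits 10 -> F
Bits 10 -> F
Bits 0 -> E
Bits 10 -> F
Bits 11 -> C


Decoded message: ECCFFEFC


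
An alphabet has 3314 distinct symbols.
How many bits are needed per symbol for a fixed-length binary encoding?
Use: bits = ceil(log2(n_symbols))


log2(3314) = 11.6944
Bracket: 2^11 = 2048 < 3314 <= 2^12 = 4096
So ceil(log2(3314)) = 12

bits = ceil(log2(3314)) = ceil(11.6944) = 12 bits


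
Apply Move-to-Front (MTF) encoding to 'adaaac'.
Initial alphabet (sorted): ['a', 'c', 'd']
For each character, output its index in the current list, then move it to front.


MTF encoding:
'a': index 0 in ['a', 'c', 'd'] -> ['a', 'c', 'd']
'd': index 2 in ['a', 'c', 'd'] -> ['d', 'a', 'c']
'a': index 1 in ['d', 'a', 'c'] -> ['a', 'd', 'c']
'a': index 0 in ['a', 'd', 'c'] -> ['a', 'd', 'c']
'a': index 0 in ['a', 'd', 'c'] -> ['a', 'd', 'c']
'c': index 2 in ['a', 'd', 'c'] -> ['c', 'a', 'd']


Output: [0, 2, 1, 0, 0, 2]


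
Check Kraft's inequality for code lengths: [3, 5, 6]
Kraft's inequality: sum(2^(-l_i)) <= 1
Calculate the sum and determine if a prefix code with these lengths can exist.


Sum = 2^(-3) + 2^(-5) + 2^(-6)
    = 0.125 + 0.03125 + 0.015625
    = 11/64 = 0.171875
Since 0.171875 <= 1, Kraft's inequality IS satisfied.
A prefix code with these lengths CAN exist.

Kraft sum = 0.171875. Satisfied.


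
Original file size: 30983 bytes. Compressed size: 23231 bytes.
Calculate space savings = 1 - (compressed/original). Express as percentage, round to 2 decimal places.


ratio = compressed/original = 23231/30983 = 0.749798
savings = 1 - ratio = 1 - 0.749798 = 0.250202
as a percentage: 0.250202 * 100 = 25.02%

Space savings = 1 - 23231/30983 = 25.02%


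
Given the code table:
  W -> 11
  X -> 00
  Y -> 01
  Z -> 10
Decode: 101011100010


Decoding:
10 -> Z
10 -> Z
11 -> W
10 -> Z
00 -> X
10 -> Z


Result: ZZWZXZ


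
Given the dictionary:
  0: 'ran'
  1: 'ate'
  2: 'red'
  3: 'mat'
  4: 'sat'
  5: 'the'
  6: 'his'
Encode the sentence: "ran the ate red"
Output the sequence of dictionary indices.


Look up each word in the dictionary:
  'ran' -> 0
  'the' -> 5
  'ate' -> 1
  'red' -> 2

Encoded: [0, 5, 1, 2]


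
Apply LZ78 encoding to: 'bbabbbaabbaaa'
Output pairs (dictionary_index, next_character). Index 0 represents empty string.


LZ78 encoding steps:
Dictionary: {0: ''}
Step 1: w='' (idx 0), next='b' -> output (0, 'b'), add 'b' as idx 1
Step 2: w='b' (idx 1), next='a' -> output (1, 'a'), add 'ba' as idx 2
Step 3: w='b' (idx 1), next='b' -> output (1, 'b'), add 'bb' as idx 3
Step 4: w='ba' (idx 2), next='a' -> output (2, 'a'), add 'baa' as idx 4
Step 5: w='bb' (idx 3), next='a' -> output (3, 'a'), add 'bba' as idx 5
Step 6: w='' (idx 0), next='a' -> output (0, 'a'), add 'a' as idx 6
Step 7: w='a' (idx 6), end of input -> output (6, '')


Encoded: [(0, 'b'), (1, 'a'), (1, 'b'), (2, 'a'), (3, 'a'), (0, 'a'), (6, '')]


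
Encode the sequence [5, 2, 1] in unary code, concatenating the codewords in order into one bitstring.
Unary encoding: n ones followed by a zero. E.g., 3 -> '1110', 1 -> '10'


Encode each number as n ones followed by a terminating 0:
  5 -> 111110 (6 bits)
  2 -> 110 (3 bits)
  1 -> 10 (2 bits)
Total length = 6 + 3 + 2 = 11 bits.

Unary([5, 2, 1]) = 11111011010 (11 bits)


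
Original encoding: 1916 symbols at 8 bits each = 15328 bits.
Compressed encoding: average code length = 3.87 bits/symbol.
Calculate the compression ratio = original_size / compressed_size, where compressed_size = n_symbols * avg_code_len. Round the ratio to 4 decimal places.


original_size = n_symbols * orig_bits = 1916 * 8 = 15328 bits
compressed_size = n_symbols * avg_code_len = 1916 * 3.87 = 7414.92 bits
ratio = original_size / compressed_size = 15328 / 7414.92 = 2.0672

Compression ratio = 2.0672


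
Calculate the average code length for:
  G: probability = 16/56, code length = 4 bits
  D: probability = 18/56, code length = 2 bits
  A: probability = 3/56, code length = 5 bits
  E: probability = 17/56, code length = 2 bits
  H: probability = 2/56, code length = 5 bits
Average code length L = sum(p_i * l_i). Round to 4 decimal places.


Weighted contributions p_i * l_i:
  G: (16/56) * 4 = 64/56
  D: (18/56) * 2 = 36/56
  A: (3/56) * 5 = 15/56
  E: (17/56) * 2 = 34/56
  H: (2/56) * 5 = 10/56
Sum = (64 + 36 + 15 + 34 + 10)/56 = 159/56

L = 159/56 = 2.8393 bits/symbol


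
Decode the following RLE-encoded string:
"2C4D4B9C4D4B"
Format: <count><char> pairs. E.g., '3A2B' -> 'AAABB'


Expanding each <count><char> pair:
  2C -> 'CC'
  4D -> 'DDDD'
  4B -> 'BBBB'
  9C -> 'CCCCCCCCC'
  4D -> 'DDDD'
  4B -> 'BBBB'

Decoded = CCDDDDBBBBCCCCCCCCCDDDDBBBB


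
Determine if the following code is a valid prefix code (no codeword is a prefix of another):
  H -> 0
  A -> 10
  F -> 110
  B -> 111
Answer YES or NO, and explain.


Checking each pair (does one codeword prefix another?):
  H='0' vs A='10': no prefix
  H='0' vs F='110': no prefix
  H='0' vs B='111': no prefix
  A='10' vs H='0': no prefix
  A='10' vs F='110': no prefix
  A='10' vs B='111': no prefix
  F='110' vs H='0': no prefix
  F='110' vs A='10': no prefix
  F='110' vs B='111': no prefix
  B='111' vs H='0': no prefix
  B='111' vs A='10': no prefix
  B='111' vs F='110': no prefix
No violation found over all pairs.

YES -- this is a valid prefix code. No codeword is a prefix of any other codeword.


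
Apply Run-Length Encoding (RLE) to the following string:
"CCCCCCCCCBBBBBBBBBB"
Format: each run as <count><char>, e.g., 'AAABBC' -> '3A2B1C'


Scanning runs left to right:
  i=0: run of 'C' x 9 -> '9C'
  i=9: run of 'B' x 10 -> '10B'

RLE = 9C10B


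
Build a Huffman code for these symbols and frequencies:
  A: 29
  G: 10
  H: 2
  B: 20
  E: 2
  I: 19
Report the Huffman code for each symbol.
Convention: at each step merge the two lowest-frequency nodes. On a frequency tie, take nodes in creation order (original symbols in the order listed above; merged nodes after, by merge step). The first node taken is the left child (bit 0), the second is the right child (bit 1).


Huffman tree construction:
Step 1: Merge H(2) + E(2) = 4
Step 2: Merge (H+E)(4) + G(10) = 14
Step 3: Merge ((H+E)+G)(14) + I(19) = 33
Step 4: Merge B(20) + A(29) = 49
Step 5: Merge (((H+E)+G)+I)(33) + (B+A)(49) = 82
Read each symbol's code off the tree from the root (left child = 0, right child = 1).

Codes:
  A: 11 (length 2)
  G: 001 (length 3)
  H: 0000 (length 4)
  B: 10 (length 2)
  E: 0001 (length 4)
  I: 01 (length 2)
Average code length: 182/82 = 2.2195 bits/symbol


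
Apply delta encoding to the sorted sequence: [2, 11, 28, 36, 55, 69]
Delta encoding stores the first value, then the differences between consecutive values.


First value: 2
Deltas:
  11 - 2 = 9
  28 - 11 = 17
  36 - 28 = 8
  55 - 36 = 19
  69 - 55 = 14


Delta encoded: [2, 9, 17, 8, 19, 14]


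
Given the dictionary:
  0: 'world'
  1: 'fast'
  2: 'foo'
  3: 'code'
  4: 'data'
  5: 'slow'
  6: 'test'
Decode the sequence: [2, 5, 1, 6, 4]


Look up each index in the dictionary:
  2 -> 'foo'
  5 -> 'slow'
  1 -> 'fast'
  6 -> 'test'
  4 -> 'data'

Decoded: "foo slow fast test data"


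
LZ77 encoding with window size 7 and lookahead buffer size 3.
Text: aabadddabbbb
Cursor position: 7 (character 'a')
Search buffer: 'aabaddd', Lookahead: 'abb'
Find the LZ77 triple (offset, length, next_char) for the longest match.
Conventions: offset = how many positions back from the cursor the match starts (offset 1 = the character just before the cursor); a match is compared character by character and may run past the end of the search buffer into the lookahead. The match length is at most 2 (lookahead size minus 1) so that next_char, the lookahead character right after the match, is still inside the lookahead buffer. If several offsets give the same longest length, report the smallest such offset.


Try each offset into the search buffer:
  offset=1 (pos 6, char 'd'): match length 0
  offset=2 (pos 5, char 'd'): match length 0
  offset=3 (pos 4, char 'd'): match length 0
  offset=4 (pos 3, char 'a'): match length 1
  offset=5 (pos 2, char 'b'): match length 0
  offset=6 (pos 1, char 'a'): match length 2
  offset=7 (pos 0, char 'a'): match length 1
Longest match has length 2 at offset 6.
next_char = character at position 7 + 2 = 9 -> 'b'

Best match: offset=6, length=2 (matching 'ab' starting at position 1)
LZ77 triple: (6, 2, 'b')


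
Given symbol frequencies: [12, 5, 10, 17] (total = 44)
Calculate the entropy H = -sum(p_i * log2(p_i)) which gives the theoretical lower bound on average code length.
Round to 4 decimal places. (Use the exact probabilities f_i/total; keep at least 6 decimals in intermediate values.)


Per-symbol terms -p_i * log2(p_i) with p_i = f_i/44:
  p = 12/44 = 0.272727: log2(p) = -1.874469, -p*log2(p) = 0.511219
  p = 5/44 = 0.113636: log2(p) = -3.137504, -p*log2(p) = 0.356534
  p = 10/44 = 0.227273: log2(p) = -2.137504, -p*log2(p) = 0.485796
  p = 17/44 = 0.386364: log2(p) = -1.371969, -p*log2(p) = 0.530079
H = 0.511219 + 0.356534 + 0.485796 + 0.530079 = 1.883628

H = 1.8836 bits/symbol


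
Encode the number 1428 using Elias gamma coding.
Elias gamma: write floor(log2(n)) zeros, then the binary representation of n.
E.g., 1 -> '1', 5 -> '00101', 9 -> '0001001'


num_bits = floor(log2(1428)) + 1 = 11
leading_zeros = num_bits - 1 = 10
binary(1428) = 10110010100

Elias gamma(1428) = '0000000000' + '10110010100' = 000000000010110010100 (21 bits)


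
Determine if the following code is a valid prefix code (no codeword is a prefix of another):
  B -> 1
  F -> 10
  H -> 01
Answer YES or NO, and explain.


Checking each pair (does one codeword prefix another?):
  B='1' vs F='10': prefix -- VIOLATION

NO -- this is NOT a valid prefix code. B (1) is a prefix of F (10).


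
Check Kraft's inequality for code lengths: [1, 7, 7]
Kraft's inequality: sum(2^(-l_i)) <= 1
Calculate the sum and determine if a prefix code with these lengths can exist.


Sum = 2^(-1) + 2^(-7) + 2^(-7)
    = 0.5 + 0.0078125 + 0.0078125
    = 66/128 = 0.515625
Since 0.515625 <= 1, Kraft's inequality IS satisfied.
A prefix code with these lengths CAN exist.

Kraft sum = 0.515625. Satisfied.


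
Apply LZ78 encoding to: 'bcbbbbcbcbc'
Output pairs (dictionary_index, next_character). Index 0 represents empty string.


LZ78 encoding steps:
Dictionary: {0: ''}
Step 1: w='' (idx 0), next='b' -> output (0, 'b'), add 'b' as idx 1
Step 2: w='' (idx 0), next='c' -> output (0, 'c'), add 'c' as idx 2
Step 3: w='b' (idx 1), next='b' -> output (1, 'b'), add 'bb' as idx 3
Step 4: w='bb' (idx 3), next='c' -> output (3, 'c'), add 'bbc' as idx 4
Step 5: w='b' (idx 1), next='c' -> output (1, 'c'), add 'bc' as idx 5
Step 6: w='bc' (idx 5), end of input -> output (5, '')


Encoded: [(0, 'b'), (0, 'c'), (1, 'b'), (3, 'c'), (1, 'c'), (5, '')]


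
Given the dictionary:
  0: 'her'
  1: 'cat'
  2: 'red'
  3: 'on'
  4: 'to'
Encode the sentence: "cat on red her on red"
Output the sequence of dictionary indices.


Look up each word in the dictionary:
  'cat' -> 1
  'on' -> 3
  'red' -> 2
  'her' -> 0
  'on' -> 3
  'red' -> 2

Encoded: [1, 3, 2, 0, 3, 2]


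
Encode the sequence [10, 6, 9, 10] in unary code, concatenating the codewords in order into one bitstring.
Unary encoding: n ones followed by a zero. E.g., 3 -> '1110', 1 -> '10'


Encode each number as n ones followed by a terminating 0:
  10 -> 11111111110 (11 bits)
  6 -> 1111110 (7 bits)
  9 -> 1111111110 (10 bits)
  10 -> 11111111110 (11 bits)
Total length = 11 + 7 + 10 + 11 = 39 bits.

Unary([10, 6, 9, 10]) = 111111111101111110111111111011111111110 (39 bits)


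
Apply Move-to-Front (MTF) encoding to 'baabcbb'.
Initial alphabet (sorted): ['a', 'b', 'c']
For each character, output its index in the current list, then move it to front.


MTF encoding:
'b': index 1 in ['a', 'b', 'c'] -> ['b', 'a', 'c']
'a': index 1 in ['b', 'a', 'c'] -> ['a', 'b', 'c']
'a': index 0 in ['a', 'b', 'c'] -> ['a', 'b', 'c']
'b': index 1 in ['a', 'b', 'c'] -> ['b', 'a', 'c']
'c': index 2 in ['b', 'a', 'c'] -> ['c', 'b', 'a']
'b': index 1 in ['c', 'b', 'a'] -> ['b', 'c', 'a']
'b': index 0 in ['b', 'c', 'a'] -> ['b', 'c', 'a']


Output: [1, 1, 0, 1, 2, 1, 0]


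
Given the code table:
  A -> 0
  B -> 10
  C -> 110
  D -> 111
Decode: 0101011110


Decoding:
0 -> A
10 -> B
10 -> B
111 -> D
10 -> B


Result: ABBDB


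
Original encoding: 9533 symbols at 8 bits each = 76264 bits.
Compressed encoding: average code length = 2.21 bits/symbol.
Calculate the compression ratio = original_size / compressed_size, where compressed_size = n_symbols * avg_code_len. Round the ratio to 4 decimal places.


original_size = n_symbols * orig_bits = 9533 * 8 = 76264 bits
compressed_size = n_symbols * avg_code_len = 9533 * 2.21 = 21067.93 bits
ratio = original_size / compressed_size = 76264 / 21067.93 = 3.6199

Compression ratio = 3.6199


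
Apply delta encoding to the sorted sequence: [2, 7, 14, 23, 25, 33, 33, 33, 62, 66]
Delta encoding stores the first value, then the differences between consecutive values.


First value: 2
Deltas:
  7 - 2 = 5
  14 - 7 = 7
  23 - 14 = 9
  25 - 23 = 2
  33 - 25 = 8
  33 - 33 = 0
  33 - 33 = 0
  62 - 33 = 29
  66 - 62 = 4


Delta encoded: [2, 5, 7, 9, 2, 8, 0, 0, 29, 4]


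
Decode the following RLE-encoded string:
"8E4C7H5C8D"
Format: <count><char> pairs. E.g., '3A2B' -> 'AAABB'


Expanding each <count><char> pair:
  8E -> 'EEEEEEEE'
  4C -> 'CCCC'
  7H -> 'HHHHHHH'
  5C -> 'CCCCC'
  8D -> 'DDDDDDDD'

Decoded = EEEEEEEECCCCHHHHHHHCCCCCDDDDDDDD


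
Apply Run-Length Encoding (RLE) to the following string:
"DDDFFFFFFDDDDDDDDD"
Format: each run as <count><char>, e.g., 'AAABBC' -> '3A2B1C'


Scanning runs left to right:
  i=0: run of 'D' x 3 -> '3D'
  i=3: run of 'F' x 6 -> '6F'
  i=9: run of 'D' x 9 -> '9D'

RLE = 3D6F9D


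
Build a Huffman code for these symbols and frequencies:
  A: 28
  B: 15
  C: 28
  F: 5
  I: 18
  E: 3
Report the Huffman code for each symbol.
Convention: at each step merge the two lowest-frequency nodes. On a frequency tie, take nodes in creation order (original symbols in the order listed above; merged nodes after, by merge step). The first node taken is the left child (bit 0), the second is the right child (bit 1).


Huffman tree construction:
Step 1: Merge E(3) + F(5) = 8
Step 2: Merge (E+F)(8) + B(15) = 23
Step 3: Merge I(18) + ((E+F)+B)(23) = 41
Step 4: Merge A(28) + C(28) = 56
Step 5: Merge (I+((E+F)+B))(41) + (A+C)(56) = 97
Read each symbol's code off the tree from the root (left child = 0, right child = 1).

Codes:
  A: 10 (length 2)
  B: 011 (length 3)
  C: 11 (length 2)
  F: 0101 (length 4)
  I: 00 (length 2)
  E: 0100 (length 4)
Average code length: 225/97 = 2.3196 bits/symbol


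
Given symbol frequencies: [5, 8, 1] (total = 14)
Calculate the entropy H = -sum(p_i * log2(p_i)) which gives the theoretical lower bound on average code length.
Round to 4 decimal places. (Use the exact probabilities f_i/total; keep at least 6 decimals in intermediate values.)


Per-symbol terms -p_i * log2(p_i) with p_i = f_i/14:
  p = 5/14 = 0.357143: log2(p) = -1.485427, -p*log2(p) = 0.530510
  p = 8/14 = 0.571429: log2(p) = -0.807355, -p*log2(p) = 0.461346
  p = 1/14 = 0.071429: log2(p) = -3.807355, -p*log2(p) = 0.271954
H = 0.530510 + 0.461346 + 0.271954 = 1.263810

H = 1.2638 bits/symbol


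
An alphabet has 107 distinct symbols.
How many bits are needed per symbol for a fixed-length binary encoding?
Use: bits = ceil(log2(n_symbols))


log2(107) = 6.7415
Bracket: 2^6 = 64 < 107 <= 2^7 = 128
So ceil(log2(107)) = 7

bits = ceil(log2(107)) = ceil(6.7415) = 7 bits


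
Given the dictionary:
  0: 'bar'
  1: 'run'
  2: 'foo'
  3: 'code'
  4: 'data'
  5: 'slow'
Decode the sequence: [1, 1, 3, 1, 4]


Look up each index in the dictionary:
  1 -> 'run'
  1 -> 'run'
  3 -> 'code'
  1 -> 'run'
  4 -> 'data'

Decoded: "run run code run data"


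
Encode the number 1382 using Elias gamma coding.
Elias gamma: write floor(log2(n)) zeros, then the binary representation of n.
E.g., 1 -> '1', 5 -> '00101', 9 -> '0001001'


num_bits = floor(log2(1382)) + 1 = 11
leading_zeros = num_bits - 1 = 10
binary(1382) = 10101100110

Elias gamma(1382) = '0000000000' + '10101100110' = 000000000010101100110 (21 bits)


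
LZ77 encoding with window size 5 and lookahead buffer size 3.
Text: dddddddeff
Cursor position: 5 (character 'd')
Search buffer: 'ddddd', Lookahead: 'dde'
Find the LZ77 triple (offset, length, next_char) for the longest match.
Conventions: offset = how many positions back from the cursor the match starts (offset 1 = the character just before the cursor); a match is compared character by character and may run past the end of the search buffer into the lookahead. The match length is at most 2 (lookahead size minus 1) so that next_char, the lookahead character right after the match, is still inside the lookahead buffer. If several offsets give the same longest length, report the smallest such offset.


Try each offset into the search buffer:
  offset=1 (pos 4, char 'd'): match length 2
  offset=2 (pos 3, char 'd'): match length 2
  offset=3 (pos 2, char 'd'): match length 2
  offset=4 (pos 1, char 'd'): match length 2
  offset=5 (pos 0, char 'd'): match length 2
Longest match has length 2, found at offsets 1, 2, 3, 4, 5; take the smallest, offset 1.
next_char = character at position 5 + 2 = 7 -> 'e'

Best match: offset=1, length=2 (matching 'dd' starting at position 4)
LZ77 triple: (1, 2, 'e')


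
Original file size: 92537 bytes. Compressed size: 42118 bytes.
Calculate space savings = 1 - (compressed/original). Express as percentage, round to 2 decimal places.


ratio = compressed/original = 42118/92537 = 0.455148
savings = 1 - ratio = 1 - 0.455148 = 0.544852
as a percentage: 0.544852 * 100 = 54.49%

Space savings = 1 - 42118/92537 = 54.49%


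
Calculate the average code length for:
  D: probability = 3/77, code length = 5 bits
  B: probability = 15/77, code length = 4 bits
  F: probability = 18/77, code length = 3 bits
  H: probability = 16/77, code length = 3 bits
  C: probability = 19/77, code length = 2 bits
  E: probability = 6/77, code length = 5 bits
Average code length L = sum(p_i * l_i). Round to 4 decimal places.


Weighted contributions p_i * l_i:
  D: (3/77) * 5 = 15/77
  B: (15/77) * 4 = 60/77
  F: (18/77) * 3 = 54/77
  H: (16/77) * 3 = 48/77
  C: (19/77) * 2 = 38/77
  E: (6/77) * 5 = 30/77
Sum = (15 + 60 + 54 + 48 + 38 + 30)/77 = 245/77

L = 245/77 = 3.1818 bits/symbol


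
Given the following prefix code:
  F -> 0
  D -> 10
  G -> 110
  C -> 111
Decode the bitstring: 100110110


Decoding step by step:
Bits 10 -> D
Bits 0 -> F
Bits 110 -> G
Bits 110 -> G


Decoded message: DFGG


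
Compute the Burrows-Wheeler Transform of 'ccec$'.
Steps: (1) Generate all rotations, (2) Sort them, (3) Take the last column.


Rotations (sorted):
  0: $ccec -> last char: c
  1: c$cce -> last char: e
  2: ccec$ -> last char: $
  3: cec$c -> last char: c
  4: ec$cc -> last char: c


BWT = ce$cc


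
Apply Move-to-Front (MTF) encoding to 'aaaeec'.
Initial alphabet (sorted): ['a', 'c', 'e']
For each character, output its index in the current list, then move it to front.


MTF encoding:
'a': index 0 in ['a', 'c', 'e'] -> ['a', 'c', 'e']
'a': index 0 in ['a', 'c', 'e'] -> ['a', 'c', 'e']
'a': index 0 in ['a', 'c', 'e'] -> ['a', 'c', 'e']
'e': index 2 in ['a', 'c', 'e'] -> ['e', 'a', 'c']
'e': index 0 in ['e', 'a', 'c'] -> ['e', 'a', 'c']
'c': index 2 in ['e', 'a', 'c'] -> ['c', 'e', 'a']


Output: [0, 0, 0, 2, 0, 2]


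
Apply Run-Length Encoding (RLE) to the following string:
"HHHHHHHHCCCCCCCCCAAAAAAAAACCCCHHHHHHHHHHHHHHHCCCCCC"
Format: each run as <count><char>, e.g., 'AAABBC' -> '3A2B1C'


Scanning runs left to right:
  i=0: run of 'H' x 8 -> '8H'
  i=8: run of 'C' x 9 -> '9C'
  i=17: run of 'A' x 9 -> '9A'
  i=26: run of 'C' x 4 -> '4C'
  i=30: run of 'H' x 15 -> '15H'
  i=45: run of 'C' x 6 -> '6C'

RLE = 8H9C9A4C15H6C


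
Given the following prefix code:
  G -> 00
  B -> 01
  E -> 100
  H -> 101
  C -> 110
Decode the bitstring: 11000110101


Decoding step by step:
Bits 110 -> C
Bits 00 -> G
Bits 110 -> C
Bits 101 -> H


Decoded message: CGCH


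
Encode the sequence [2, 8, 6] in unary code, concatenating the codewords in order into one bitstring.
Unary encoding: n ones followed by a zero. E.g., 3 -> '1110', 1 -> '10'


Encode each number as n ones followed by a terminating 0:
  2 -> 110 (3 bits)
  8 -> 111111110 (9 bits)
  6 -> 1111110 (7 bits)
Total length = 3 + 9 + 7 = 19 bits.

Unary([2, 8, 6]) = 1101111111101111110 (19 bits)


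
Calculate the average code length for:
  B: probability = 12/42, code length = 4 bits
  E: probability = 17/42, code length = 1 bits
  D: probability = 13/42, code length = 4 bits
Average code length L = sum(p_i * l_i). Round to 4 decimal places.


Weighted contributions p_i * l_i:
  B: (12/42) * 4 = 48/42
  E: (17/42) * 1 = 17/42
  D: (13/42) * 4 = 52/42
Sum = (48 + 17 + 52)/42 = 117/42

L = 117/42 = 2.7857 bits/symbol


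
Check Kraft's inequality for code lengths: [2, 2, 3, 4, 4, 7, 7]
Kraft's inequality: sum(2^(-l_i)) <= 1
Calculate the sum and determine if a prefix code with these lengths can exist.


Sum = 2^(-2) + 2^(-2) + 2^(-3) + 2^(-4) + 2^(-4) + 2^(-7) + 2^(-7)
    = 0.25 + 0.25 + 0.125 + 0.0625 + 0.0625 + 0.0078125 + 0.0078125
    = 98/128 = 0.765625
Since 0.765625 <= 1, Kraft's inequality IS satisfied.
A prefix code with these lengths CAN exist.

Kraft sum = 0.765625. Satisfied.


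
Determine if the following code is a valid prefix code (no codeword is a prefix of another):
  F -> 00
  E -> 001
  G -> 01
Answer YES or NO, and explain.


Checking each pair (does one codeword prefix another?):
  F='00' vs E='001': prefix -- VIOLATION

NO -- this is NOT a valid prefix code. F (00) is a prefix of E (001).


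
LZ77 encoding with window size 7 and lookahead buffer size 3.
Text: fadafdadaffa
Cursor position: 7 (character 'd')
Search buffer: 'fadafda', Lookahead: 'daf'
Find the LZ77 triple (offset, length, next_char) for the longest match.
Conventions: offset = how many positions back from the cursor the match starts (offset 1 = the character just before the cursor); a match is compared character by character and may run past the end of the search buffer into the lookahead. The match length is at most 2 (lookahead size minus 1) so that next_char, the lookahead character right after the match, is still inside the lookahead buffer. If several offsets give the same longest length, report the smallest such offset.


Try each offset into the search buffer:
  offset=1 (pos 6, char 'a'): match length 0
  offset=2 (pos 5, char 'd'): match length 2
  offset=3 (pos 4, char 'f'): match length 0
  offset=4 (pos 3, char 'a'): match length 0
  offset=5 (pos 2, char 'd'): match length 2
  offset=6 (pos 1, char 'a'): match length 0
  offset=7 (pos 0, char 'f'): match length 0
Longest match has length 2, found at offsets 2, 5; take the smallest, offset 2.
next_char = character at position 7 + 2 = 9 -> 'f'

Best match: offset=2, length=2 (matching 'da' starting at position 5)
LZ77 triple: (2, 2, 'f')
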